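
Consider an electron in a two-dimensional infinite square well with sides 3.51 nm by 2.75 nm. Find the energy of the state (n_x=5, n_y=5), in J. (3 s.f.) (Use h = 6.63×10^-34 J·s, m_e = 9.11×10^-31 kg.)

E = 3.22×10^-19 J

For a 2D rectangular well E = (h²/8m_e)·Σ n_i²/L_i² = (6.63×10^-34)²/(8·9.11×10^-31) · [5²/(3.51 nm)² + 5²/(2.75 nm)²].
Evaluating gives E = 3.22×10^-19 J.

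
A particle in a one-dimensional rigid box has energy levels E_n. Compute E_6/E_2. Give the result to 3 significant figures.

9.00

E_n ∝ n², so E_6/E_2 = 6²/2² = 36/4 = 9.00.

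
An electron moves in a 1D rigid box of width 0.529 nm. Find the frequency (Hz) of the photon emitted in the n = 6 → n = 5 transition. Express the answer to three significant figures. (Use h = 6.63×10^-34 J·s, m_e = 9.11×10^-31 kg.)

f = 3.58×10^15 Hz

E_1 = h²/(8m_eL²) = 2.155×10^-19 J and ΔE = (6² − 5²)E_1 = 2.371×10^-18 J.
f = ΔE/h = 2.371×10^-18/6.63×10^-34 = 3.58×10^15 Hz.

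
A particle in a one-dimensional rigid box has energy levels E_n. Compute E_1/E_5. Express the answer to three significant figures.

0.0400

E_n ∝ n², so E_1/E_5 = 1²/5² = 1/25 = 0.0400.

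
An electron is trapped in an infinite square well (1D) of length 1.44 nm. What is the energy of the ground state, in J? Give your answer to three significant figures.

E_1 = 2.91×10^-20 J

For an infinite well E_n = n²h²/(8m_eL²), so E_1 = h²/(8m_eL²) = (6.626×10^-34)²/(8·9.109×10^-31·(1.44×10^-9 m)²) = 2.905×10^-20 J.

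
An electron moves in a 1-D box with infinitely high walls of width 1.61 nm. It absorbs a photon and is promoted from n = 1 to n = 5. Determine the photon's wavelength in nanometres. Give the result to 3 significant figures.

E_1 = h²/(8m_eL²) = 2.324×10^-20 J, so ΔE = (5² − 1²)E_1 = 5.578×10^-19 J.
λ = hc/ΔE = (6.626×10^-34·2.998×10^8)/5.578×10^-19 = 3.56×10^-7 m = 356 nm.

λ = 356 nm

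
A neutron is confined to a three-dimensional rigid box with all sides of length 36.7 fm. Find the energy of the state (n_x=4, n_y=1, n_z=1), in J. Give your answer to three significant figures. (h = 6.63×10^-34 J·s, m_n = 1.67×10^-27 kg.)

For a 3D rectangular well E = (h²/8m_n)·Σ n_i²/L_i² = (6.63×10^-34)²/(8·1.67×10^-27) · [4²/(36.7 fm)² + 1²/(36.7 fm)² + 1²/(36.7 fm)²].
Evaluating gives E = 4.40×10^-13 J.

E = 4.40×10^-13 J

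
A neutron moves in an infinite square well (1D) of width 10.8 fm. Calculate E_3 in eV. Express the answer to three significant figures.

E_3 = 1.58×10^7 eV

For an infinite well E_n = n²h²/(8m_nL²), so E_1 = h²/(8m_nL²) = (6.626×10^-34)²/(8·1.675×10^-27·(1.08×10^-14 m)²) = 2.809×10^-13 J.
Then E_3 = 3²·E_1 = 9·2.809×10^-13 J = 2.528×10^-12 J.
Converting, E_3 = 2.528×10^-12 J / (1.602×10^-19 J/eV) = 1.58×10^7 eV.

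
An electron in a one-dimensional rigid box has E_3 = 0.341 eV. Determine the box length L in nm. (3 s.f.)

L = 3.15 nm

From E_n = n²h²/(8m_eL²), L = n·h/√(8m_eE_n).
E_3 = 0.341 eV = 5.463×10^-20 J, so L = 3·6.626×10^-34/√(8·9.109×10^-31·5.463×10^-20) = 3.15×10^-9 m = 3.15 nm.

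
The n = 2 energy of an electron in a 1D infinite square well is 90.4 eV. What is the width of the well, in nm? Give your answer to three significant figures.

From E_n = n²h²/(8m_eL²), L = n·h/√(8m_eE_n).
E_2 = 90.4 eV = 1.448×10^-17 J, so L = 2·6.626×10^-34/√(8·9.109×10^-31·1.448×10^-17) = 1.29×10^-10 m = 0.129 nm.

L = 0.129 nm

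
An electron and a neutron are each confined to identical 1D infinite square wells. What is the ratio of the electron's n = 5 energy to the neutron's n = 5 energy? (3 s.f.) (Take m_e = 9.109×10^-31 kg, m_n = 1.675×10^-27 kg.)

E_n ∝ 1/m at fixed n and L, so the ratio is m_n/m_e = 1.675×10^-27/9.109×10^-31 = 1.84×10^3.

1.84×10^3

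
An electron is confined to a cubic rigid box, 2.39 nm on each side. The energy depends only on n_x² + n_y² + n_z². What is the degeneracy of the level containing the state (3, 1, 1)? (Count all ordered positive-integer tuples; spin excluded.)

The level has n_x² + n_y² + n_z² = 11. The ordered positive-integer solutions are (1, 1, 3), (1, 3, 1), (3, 1, 1).
That gives 3 states.

degeneracy = 3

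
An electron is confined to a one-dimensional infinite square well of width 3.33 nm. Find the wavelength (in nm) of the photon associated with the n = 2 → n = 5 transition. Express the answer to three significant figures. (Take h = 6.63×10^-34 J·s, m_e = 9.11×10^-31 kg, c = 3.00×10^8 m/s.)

λ = 1.74×10^3 nm

E_1 = h²/(8m_eL²) = 5.439×10^-21 J, so ΔE = (5² − 2²)E_1 = 1.142×10^-19 J.
λ = hc/ΔE = (6.63×10^-34·3.00×10^8)/1.142×10^-19 = 1.74×10^-6 m = 1.74×10^3 nm.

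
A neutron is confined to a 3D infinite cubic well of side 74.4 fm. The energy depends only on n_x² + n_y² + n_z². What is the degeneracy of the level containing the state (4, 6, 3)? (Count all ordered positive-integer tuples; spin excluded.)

degeneracy = 6

The level has n_x² + n_y² + n_z² = 61. The ordered positive-integer solutions are (3, 4, 6), (3, 6, 4), (4, 3, 6), (4, 6, 3), (6, 3, 4), (6, 4, 3).
That gives 6 states.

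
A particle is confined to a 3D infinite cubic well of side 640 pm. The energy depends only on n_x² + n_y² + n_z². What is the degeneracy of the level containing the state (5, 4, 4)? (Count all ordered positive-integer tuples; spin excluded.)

degeneracy = 6

The level has n_x² + n_y² + n_z² = 57. The ordered positive-integer solutions are (2, 2, 7), (2, 7, 2), (4, 4, 5), (4, 5, 4), (5, 4, 4), (7, 2, 2).
That gives 6 states.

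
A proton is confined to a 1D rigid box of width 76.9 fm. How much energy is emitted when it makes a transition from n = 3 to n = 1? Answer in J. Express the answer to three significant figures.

E_1 = h²/(8m_pL²) = 5.547×10^-15 J.
|ΔE| = |3² − 1²|·E_1 = 8·5.547×10^-15 J = 4.44×10^-14 J.

|ΔE| = 4.44×10^-14 J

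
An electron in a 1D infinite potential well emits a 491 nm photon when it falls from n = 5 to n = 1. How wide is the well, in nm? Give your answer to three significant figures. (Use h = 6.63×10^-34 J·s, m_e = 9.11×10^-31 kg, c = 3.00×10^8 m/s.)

L = 1.89 nm

The photon carries ΔE = hc/λ = 6.63×10^-34·3.00×10^8/4.91×10^-7 m = 4.051×10^-19 J.
Since ΔE = (5² − 1²)E_1, E_1 = 1.688×10^-20 J, and L = h/√(8m_eE_1) = 1.89×10^-9 m = 1.89 nm.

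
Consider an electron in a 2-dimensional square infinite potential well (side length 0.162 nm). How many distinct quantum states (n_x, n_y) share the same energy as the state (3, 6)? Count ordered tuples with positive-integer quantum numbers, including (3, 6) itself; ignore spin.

degeneracy = 2

The level has n_x² + n_y² = 45. The ordered positive-integer solutions are (3, 6), (6, 3).
That gives 2 states.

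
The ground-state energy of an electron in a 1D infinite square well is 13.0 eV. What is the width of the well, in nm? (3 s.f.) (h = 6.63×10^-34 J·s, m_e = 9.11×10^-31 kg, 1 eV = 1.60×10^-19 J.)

From E_n = n²h²/(8m_eL²), L = n·h/√(8m_eE_n).
E_1 = 13.0 eV = 2.080×10^-18 J, so L = 1·6.63×10^-34/√(8·9.11×10^-31·2.080×10^-18) = 1.70×10^-10 m = 0.170 nm.

L = 0.170 nm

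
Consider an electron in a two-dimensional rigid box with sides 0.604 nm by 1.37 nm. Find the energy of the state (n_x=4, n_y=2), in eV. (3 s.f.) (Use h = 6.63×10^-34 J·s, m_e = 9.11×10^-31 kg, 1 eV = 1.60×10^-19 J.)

For a 2D rectangular well E = (h²/8m_e)·Σ n_i²/L_i² = (6.63×10^-34)²/(8·9.11×10^-31) · [4²/(0.604 nm)² + 2²/(1.37 nm)²].
Evaluating gives E = 2.774×10^-18 J = 17.3 eV.

E = 17.3 eV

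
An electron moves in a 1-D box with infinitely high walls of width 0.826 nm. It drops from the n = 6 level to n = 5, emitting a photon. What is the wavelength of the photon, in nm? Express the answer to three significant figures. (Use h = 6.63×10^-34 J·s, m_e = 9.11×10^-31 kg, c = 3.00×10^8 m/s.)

λ = 205 nm

E_1 = h²/(8m_eL²) = 8.840×10^-20 J, so ΔE = (6² − 5²)E_1 = 9.724×10^-19 J.
λ = hc/ΔE = (6.63×10^-34·3.00×10^8)/9.724×10^-19 = 2.05×10^-7 m = 205 nm.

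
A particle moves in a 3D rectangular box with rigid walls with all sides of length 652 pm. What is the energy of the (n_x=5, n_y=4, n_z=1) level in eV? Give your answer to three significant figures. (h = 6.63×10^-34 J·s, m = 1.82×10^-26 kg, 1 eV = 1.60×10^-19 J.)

For a 3D rectangular well E = (h²/8m)·Σ n_i²/L_i² = (6.63×10^-34)²/(8·1.82×10^-26) · [5²/(652 pm)² + 4²/(652 pm)² + 1²/(652 pm)²].
Evaluating gives E = 2.983×10^-22 J = 0.00186 eV.

E = 0.00186 eV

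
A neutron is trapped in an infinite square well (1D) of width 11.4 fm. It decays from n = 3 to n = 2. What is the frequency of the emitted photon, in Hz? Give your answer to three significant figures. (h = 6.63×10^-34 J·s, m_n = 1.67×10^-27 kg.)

E_1 = h²/(8m_nL²) = 2.532×10^-13 J and ΔE = (3² − 2²)E_1 = 1.266×10^-12 J.
f = ΔE/h = 1.266×10^-12/6.63×10^-34 = 1.91×10^21 Hz.

f = 1.91×10^21 Hz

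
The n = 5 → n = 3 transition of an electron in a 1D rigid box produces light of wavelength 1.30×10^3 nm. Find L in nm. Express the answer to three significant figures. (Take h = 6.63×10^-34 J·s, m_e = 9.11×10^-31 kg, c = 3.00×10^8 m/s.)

L = 2.51 nm

The photon carries ΔE = hc/λ = 6.63×10^-34·3.00×10^8/1.30×10^-6 m = 1.530×10^-19 J.
Since ΔE = (5² − 3²)E_1, E_1 = 9.562×10^-21 J, and L = h/√(8m_eE_1) = 2.51×10^-9 m = 2.51 nm.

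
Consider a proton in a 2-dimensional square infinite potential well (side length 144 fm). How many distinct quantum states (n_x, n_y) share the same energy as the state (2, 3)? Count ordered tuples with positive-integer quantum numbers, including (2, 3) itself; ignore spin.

degeneracy = 2

The level has n_x² + n_y² = 13. The ordered positive-integer solutions are (2, 3), (3, 2).
That gives 2 states.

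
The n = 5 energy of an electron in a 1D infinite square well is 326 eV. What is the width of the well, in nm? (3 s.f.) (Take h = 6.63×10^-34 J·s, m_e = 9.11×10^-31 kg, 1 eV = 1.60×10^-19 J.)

L = 0.170 nm

From E_n = n²h²/(8m_eL²), L = n·h/√(8m_eE_n).
E_5 = 326 eV = 5.216×10^-17 J, so L = 5·6.63×10^-34/√(8·9.11×10^-31·5.216×10^-17) = 1.70×10^-10 m = 0.170 nm.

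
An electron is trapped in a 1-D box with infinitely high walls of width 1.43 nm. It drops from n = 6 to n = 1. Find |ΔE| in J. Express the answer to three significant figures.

E_1 = h²/(8m_eL²) = 2.946×10^-20 J.
|ΔE| = |6² − 1²|·E_1 = 35·2.946×10^-20 J = 1.03×10^-18 J.

|ΔE| = 1.03×10^-18 J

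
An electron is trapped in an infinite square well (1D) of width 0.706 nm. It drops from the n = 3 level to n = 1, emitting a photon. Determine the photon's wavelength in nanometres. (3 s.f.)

λ = 205 nm

E_1 = h²/(8m_eL²) = 1.209×10^-19 J, so ΔE = (3² − 1²)E_1 = 9.672×10^-19 J.
λ = hc/ΔE = (6.626×10^-34·2.998×10^8)/9.672×10^-19 = 2.05×10^-7 m = 205 nm.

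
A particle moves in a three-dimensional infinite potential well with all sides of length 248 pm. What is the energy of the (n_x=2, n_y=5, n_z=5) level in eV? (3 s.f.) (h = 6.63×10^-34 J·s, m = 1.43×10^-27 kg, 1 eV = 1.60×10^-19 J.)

E = 0.211 eV

For a 3D rectangular well E = (h²/8m)·Σ n_i²/L_i² = (6.63×10^-34)²/(8·1.43×10^-27) · [2²/(248 pm)² + 5²/(248 pm)² + 5²/(248 pm)²].
Evaluating gives E = 3.374×10^-20 J = 0.211 eV.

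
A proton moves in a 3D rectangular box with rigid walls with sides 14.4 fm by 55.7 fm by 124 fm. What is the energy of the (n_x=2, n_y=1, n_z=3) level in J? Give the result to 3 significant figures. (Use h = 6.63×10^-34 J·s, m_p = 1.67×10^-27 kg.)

E = 6.65×10^-13 J

For a 3D rectangular well E = (h²/8m_p)·Σ n_i²/L_i² = (6.63×10^-34)²/(8·1.67×10^-27) · [2²/(14.4 fm)² + 1²/(55.7 fm)² + 3²/(124 fm)²].
Evaluating gives E = 6.65×10^-13 J.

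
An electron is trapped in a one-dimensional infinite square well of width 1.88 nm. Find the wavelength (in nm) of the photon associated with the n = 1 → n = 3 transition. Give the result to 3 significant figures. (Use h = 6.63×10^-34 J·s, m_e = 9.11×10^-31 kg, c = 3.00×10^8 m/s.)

E_1 = h²/(8m_eL²) = 1.706×10^-20 J, so ΔE = (3² − 1²)E_1 = 1.365×10^-19 J.
λ = hc/ΔE = (6.63×10^-34·3.00×10^8)/1.365×10^-19 = 1.46×10^-6 m = 1.46×10^3 nm.

λ = 1.46×10^3 nm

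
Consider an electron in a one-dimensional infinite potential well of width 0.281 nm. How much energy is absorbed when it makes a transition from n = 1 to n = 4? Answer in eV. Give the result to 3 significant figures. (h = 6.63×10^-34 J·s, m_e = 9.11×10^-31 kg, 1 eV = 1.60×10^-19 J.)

|ΔE| = 71.6 eV

E_1 = h²/(8m_eL²) = 7.638×10^-19 J.
|ΔE| = |1² − 4²|·E_1 = 15·7.638×10^-19 J = 1.146×10^-17 J = 71.6 eV.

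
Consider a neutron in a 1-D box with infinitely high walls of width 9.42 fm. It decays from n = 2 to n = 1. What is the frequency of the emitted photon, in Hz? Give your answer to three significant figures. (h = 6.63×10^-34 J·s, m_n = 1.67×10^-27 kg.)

f = 1.68×10^21 Hz

E_1 = h²/(8m_nL²) = 3.708×10^-13 J and ΔE = (2² − 1²)E_1 = 1.112×10^-12 J.
f = ΔE/h = 1.112×10^-12/6.63×10^-34 = 1.68×10^21 Hz.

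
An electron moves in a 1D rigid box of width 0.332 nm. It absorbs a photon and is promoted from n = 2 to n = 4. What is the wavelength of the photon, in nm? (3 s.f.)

E_1 = h²/(8m_eL²) = 5.466×10^-19 J, so ΔE = (4² − 2²)E_1 = 6.559×10^-18 J.
λ = hc/ΔE = (6.626×10^-34·2.998×10^8)/6.559×10^-18 = 3.03×10^-8 m = 30.3 nm.

λ = 30.3 nm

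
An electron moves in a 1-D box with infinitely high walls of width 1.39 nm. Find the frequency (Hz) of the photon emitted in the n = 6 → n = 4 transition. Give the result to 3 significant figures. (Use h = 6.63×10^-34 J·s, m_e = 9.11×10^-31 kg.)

E_1 = h²/(8m_eL²) = 3.122×10^-20 J and ΔE = (6² − 4²)E_1 = 6.244×10^-19 J.
f = ΔE/h = 6.244×10^-19/6.63×10^-34 = 9.42×10^14 Hz.

f = 9.42×10^14 Hz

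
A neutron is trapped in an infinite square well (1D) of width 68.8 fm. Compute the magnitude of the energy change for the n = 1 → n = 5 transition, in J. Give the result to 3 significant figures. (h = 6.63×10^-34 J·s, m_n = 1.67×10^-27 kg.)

|ΔE| = 1.67×10^-13 J

E_1 = h²/(8m_nL²) = 6.951×10^-15 J.
|ΔE| = |1² − 5²|·E_1 = 24·6.951×10^-15 J = 1.67×10^-13 J.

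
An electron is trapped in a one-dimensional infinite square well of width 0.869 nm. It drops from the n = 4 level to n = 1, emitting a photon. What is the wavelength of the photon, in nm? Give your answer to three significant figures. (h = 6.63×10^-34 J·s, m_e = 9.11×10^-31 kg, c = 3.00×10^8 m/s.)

λ = 166 nm

E_1 = h²/(8m_eL²) = 7.987×10^-20 J, so ΔE = (4² − 1²)E_1 = 1.198×10^-18 J.
λ = hc/ΔE = (6.63×10^-34·3.00×10^8)/1.198×10^-18 = 1.66×10^-7 m = 166 nm.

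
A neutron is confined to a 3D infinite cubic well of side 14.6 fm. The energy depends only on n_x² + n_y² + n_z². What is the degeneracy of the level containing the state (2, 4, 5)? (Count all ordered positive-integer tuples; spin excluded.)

degeneracy = 6

The level has n_x² + n_y² + n_z² = 45. The ordered positive-integer solutions are (2, 4, 5), (2, 5, 4), (4, 2, 5), (4, 5, 2), (5, 2, 4), (5, 4, 2).
That gives 6 states.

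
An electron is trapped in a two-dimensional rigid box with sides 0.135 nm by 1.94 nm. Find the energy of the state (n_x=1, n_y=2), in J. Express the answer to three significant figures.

E = 3.37×10^-18 J

For a 2D rectangular well E = (h²/8m_e)·Σ n_i²/L_i² = (6.626×10^-34)²/(8·9.109×10^-31) · [1²/(0.135 nm)² + 2²/(1.94 nm)²].
Evaluating gives E = 3.37×10^-18 J.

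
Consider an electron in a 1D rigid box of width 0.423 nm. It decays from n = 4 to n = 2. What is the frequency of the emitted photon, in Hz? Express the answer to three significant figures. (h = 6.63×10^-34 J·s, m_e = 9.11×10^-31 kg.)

f = 6.10×10^15 Hz

E_1 = h²/(8m_eL²) = 3.371×10^-19 J and ΔE = (4² − 2²)E_1 = 4.045×10^-18 J.
f = ΔE/h = 4.045×10^-18/6.63×10^-34 = 6.10×10^15 Hz.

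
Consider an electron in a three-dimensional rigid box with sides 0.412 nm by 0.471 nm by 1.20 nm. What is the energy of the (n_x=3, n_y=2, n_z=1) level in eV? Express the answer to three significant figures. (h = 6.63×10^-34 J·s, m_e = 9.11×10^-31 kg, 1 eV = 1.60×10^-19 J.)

E = 27.0 eV

For a 3D rectangular well E = (h²/8m_e)·Σ n_i²/L_i² = (6.63×10^-34)²/(8·9.11×10^-31) · [3²/(0.412 nm)² + 2²/(0.471 nm)² + 1²/(1.20 nm)²].
Evaluating gives E = 4.327×10^-18 J = 27.0 eV.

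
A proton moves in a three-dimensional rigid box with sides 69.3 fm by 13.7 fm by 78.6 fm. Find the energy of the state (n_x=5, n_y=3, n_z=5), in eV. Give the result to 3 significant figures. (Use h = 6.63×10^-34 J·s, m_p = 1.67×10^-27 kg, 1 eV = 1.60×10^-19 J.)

For a 3D rectangular well E = (h²/8m_p)·Σ n_i²/L_i² = (6.63×10^-34)²/(8·1.67×10^-27) · [5²/(69.3 fm)² + 3²/(13.7 fm)² + 5²/(78.6 fm)²].
Evaluating gives E = 1.882×10^-12 J = 1.18×10^7 eV.

E = 1.18×10^7 eV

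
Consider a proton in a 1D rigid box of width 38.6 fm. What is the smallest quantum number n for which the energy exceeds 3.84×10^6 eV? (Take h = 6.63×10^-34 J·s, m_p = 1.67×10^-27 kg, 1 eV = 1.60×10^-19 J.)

E_1 = h²/(8m_pL²) = 2.208×10^-14 J = 1.380×10^5 eV.
Need n² > 3.84×10^6/1.380×10^5 = 27.83, i.e. n > 5.275.
The smallest integer satisfying this is n = 6.

n = 6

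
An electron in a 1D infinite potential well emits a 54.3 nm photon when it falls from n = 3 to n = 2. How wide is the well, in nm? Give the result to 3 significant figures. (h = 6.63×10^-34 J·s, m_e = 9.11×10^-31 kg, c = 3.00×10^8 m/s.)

The photon carries ΔE = hc/λ = 6.63×10^-34·3.00×10^8/5.43×10^-8 m = 3.663×10^-18 J.
Since ΔE = (3² − 2²)E_1, E_1 = 7.326×10^-19 J, and L = h/√(8m_eE_1) = 2.87×10^-10 m = 0.287 nm.

L = 0.287 nm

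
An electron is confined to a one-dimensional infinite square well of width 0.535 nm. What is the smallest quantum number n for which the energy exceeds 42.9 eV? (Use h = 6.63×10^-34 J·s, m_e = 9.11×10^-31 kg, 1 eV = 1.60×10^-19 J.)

n = 6

E_1 = h²/(8m_eL²) = 2.107×10^-19 J = 1.317 eV.
Need n² > 42.9/1.317 = 32.57, i.e. n > 5.707.
The smallest integer satisfying this is n = 6.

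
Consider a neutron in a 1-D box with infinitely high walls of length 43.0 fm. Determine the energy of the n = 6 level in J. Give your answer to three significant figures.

E_6 = 6.38×10^-13 J

For an infinite well E_n = n²h²/(8m_nL²), so E_1 = h²/(8m_nL²) = (6.626×10^-34)²/(8·1.675×10^-27·(4.30×10^-14 m)²) = 1.772×10^-14 J.
Then E_6 = 6²·E_1 = 36·1.772×10^-14 J = 6.38×10^-13 J.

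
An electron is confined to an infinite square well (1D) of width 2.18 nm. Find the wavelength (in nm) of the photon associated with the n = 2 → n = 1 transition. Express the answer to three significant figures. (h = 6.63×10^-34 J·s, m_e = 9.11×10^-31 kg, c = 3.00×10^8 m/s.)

λ = 5.22×10^3 nm

E_1 = h²/(8m_eL²) = 1.269×10^-20 J, so ΔE = (2² − 1²)E_1 = 3.807×10^-20 J.
λ = hc/ΔE = (6.63×10^-34·3.00×10^8)/3.807×10^-20 = 5.22×10^-6 m = 5.22×10^3 nm.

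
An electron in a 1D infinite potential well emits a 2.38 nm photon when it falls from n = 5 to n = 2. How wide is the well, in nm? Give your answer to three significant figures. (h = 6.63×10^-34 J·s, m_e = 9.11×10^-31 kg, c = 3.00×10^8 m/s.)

L = 0.123 nm

The photon carries ΔE = hc/λ = 6.63×10^-34·3.00×10^8/2.38×10^-9 m = 8.357×10^-17 J.
Since ΔE = (5² − 2²)E_1, E_1 = 3.980×10^-18 J, and L = h/√(8m_eE_1) = 1.23×10^-10 m = 0.123 nm.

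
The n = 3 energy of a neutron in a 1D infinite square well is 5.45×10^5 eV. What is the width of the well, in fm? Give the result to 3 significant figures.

From E_n = n²h²/(8m_nL²), L = n·h/√(8m_nE_n).
E_3 = 5.45×10^5 eV = 8.731×10^-14 J, so L = 3·6.626×10^-34/√(8·1.675×10^-27·8.731×10^-14) = 5.81×10^-14 m = 58.1 fm.

L = 58.1 fm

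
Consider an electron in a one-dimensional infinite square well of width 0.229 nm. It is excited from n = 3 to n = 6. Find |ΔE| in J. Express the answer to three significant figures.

|ΔE| = 3.10×10^-17 J

E_1 = h²/(8m_eL²) = 1.149×10^-18 J.
|ΔE| = |3² − 6²|·E_1 = 27·1.149×10^-18 J = 3.10×10^-17 J.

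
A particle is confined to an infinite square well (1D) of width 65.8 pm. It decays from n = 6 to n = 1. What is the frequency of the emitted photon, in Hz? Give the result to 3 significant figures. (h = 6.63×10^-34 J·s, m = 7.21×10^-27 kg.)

f = 9.29×10^13 Hz

E_1 = h²/(8mL²) = 1.760×10^-21 J and ΔE = (6² − 1²)E_1 = 6.160×10^-20 J.
f = ΔE/h = 6.160×10^-20/6.63×10^-34 = 9.29×10^13 Hz.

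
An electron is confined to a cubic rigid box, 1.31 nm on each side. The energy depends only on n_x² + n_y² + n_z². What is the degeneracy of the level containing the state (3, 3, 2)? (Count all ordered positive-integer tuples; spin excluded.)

The level has n_x² + n_y² + n_z² = 22. The ordered positive-integer solutions are (2, 3, 3), (3, 2, 3), (3, 3, 2).
That gives 3 states.

degeneracy = 3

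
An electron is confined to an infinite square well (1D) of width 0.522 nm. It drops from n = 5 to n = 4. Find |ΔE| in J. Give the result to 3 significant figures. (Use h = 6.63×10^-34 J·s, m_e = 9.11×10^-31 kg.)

E_1 = h²/(8m_eL²) = 2.213×10^-19 J.
|ΔE| = |5² − 4²|·E_1 = 9·2.213×10^-19 J = 1.99×10^-18 J.

|ΔE| = 1.99×10^-18 J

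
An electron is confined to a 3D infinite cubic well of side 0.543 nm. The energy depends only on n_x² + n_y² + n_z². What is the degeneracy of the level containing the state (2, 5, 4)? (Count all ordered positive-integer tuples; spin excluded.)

The level has n_x² + n_y² + n_z² = 45. The ordered positive-integer solutions are (2, 4, 5), (2, 5, 4), (4, 2, 5), (4, 5, 2), (5, 2, 4), (5, 4, 2).
That gives 6 states.

degeneracy = 6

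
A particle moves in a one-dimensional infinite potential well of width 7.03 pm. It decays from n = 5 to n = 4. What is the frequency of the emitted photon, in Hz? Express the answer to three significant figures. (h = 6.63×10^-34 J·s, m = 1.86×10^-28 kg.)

f = 8.11×10^16 Hz

E_1 = h²/(8mL²) = 5.977×10^-18 J and ΔE = (5² − 4²)E_1 = 5.379×10^-17 J.
f = ΔE/h = 5.379×10^-17/6.63×10^-34 = 8.11×10^16 Hz.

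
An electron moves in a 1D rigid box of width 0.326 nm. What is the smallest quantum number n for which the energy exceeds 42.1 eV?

n = 4

E_1 = h²/(8m_eL²) = 5.669×10^-19 J = 3.539 eV.
Need n² > 42.1/3.539 = 11.90, i.e. n > 3.450.
The smallest integer satisfying this is n = 4.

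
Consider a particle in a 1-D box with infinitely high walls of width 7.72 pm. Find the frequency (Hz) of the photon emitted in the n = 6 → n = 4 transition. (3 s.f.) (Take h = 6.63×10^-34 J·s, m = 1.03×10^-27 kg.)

E_1 = h²/(8mL²) = 8.951×10^-19 J and ΔE = (6² − 4²)E_1 = 1.790×10^-17 J.
f = ΔE/h = 1.790×10^-17/6.63×10^-34 = 2.70×10^16 Hz.

f = 2.70×10^16 Hz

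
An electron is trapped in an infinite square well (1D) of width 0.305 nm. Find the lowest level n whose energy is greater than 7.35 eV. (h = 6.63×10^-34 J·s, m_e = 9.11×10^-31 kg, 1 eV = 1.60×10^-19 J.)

n = 2

E_1 = h²/(8m_eL²) = 6.484×10^-19 J = 4.053 eV.
Need n² > 7.35/4.053 = 1.813, i.e. n > 1.346.
The smallest integer satisfying this is n = 2.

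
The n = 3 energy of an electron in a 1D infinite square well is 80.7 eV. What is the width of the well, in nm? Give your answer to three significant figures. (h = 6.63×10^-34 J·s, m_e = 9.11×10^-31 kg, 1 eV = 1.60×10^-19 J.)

L = 0.205 nm

From E_n = n²h²/(8m_eL²), L = n·h/√(8m_eE_n).
E_3 = 80.7 eV = 1.291×10^-17 J, so L = 3·6.63×10^-34/√(8·9.11×10^-31·1.291×10^-17) = 2.05×10^-10 m = 0.205 nm.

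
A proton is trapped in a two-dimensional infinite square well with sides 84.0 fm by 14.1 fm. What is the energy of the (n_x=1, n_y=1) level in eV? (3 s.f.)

For a 2D rectangular well E = (h²/8m_p)·Σ n_i²/L_i² = (6.626×10^-34)²/(8·1.673×10^-27) · [1²/(84.0 fm)² + 1²/(14.1 fm)²].
Evaluating gives E = 1.696×10^-13 J = 1.06×10^6 eV.

E = 1.06×10^6 eV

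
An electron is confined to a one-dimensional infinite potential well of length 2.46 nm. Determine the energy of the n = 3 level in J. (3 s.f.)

E_3 = 8.96×10^-20 J

For an infinite well E_n = n²h²/(8m_eL²), so E_1 = h²/(8m_eL²) = (6.626×10^-34)²/(8·9.109×10^-31·(2.46×10^-9 m)²) = 9.956×10^-21 J.
Then E_3 = 3²·E_1 = 9·9.956×10^-21 J = 8.96×10^-20 J.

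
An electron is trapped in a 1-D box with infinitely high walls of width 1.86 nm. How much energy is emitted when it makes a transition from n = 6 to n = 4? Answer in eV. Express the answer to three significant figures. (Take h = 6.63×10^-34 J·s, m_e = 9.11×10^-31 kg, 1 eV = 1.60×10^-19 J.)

E_1 = h²/(8m_eL²) = 1.743×10^-20 J.
|ΔE| = |6² − 4²|·E_1 = 20·1.743×10^-20 J = 3.486×10^-19 J = 2.18 eV.

|ΔE| = 2.18 eV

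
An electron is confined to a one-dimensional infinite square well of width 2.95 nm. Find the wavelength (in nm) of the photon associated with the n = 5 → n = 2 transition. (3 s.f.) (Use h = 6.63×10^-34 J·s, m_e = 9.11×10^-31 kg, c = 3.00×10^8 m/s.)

E_1 = h²/(8m_eL²) = 6.931×10^-21 J, so ΔE = (5² − 2²)E_1 = 1.456×10^-19 J.
λ = hc/ΔE = (6.63×10^-34·3.00×10^8)/1.456×10^-19 = 1.37×10^-6 m = 1.37×10^3 nm.

λ = 1.37×10^3 nm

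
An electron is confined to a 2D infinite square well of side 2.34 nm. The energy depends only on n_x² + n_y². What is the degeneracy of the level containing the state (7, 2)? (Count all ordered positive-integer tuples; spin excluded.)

degeneracy = 2

The level has n_x² + n_y² = 53. The ordered positive-integer solutions are (2, 7), (7, 2).
That gives 2 states.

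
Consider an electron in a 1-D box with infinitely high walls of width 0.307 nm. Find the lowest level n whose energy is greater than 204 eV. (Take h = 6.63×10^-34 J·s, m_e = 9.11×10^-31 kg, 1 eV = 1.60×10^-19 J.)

E_1 = h²/(8m_eL²) = 6.399×10^-19 J = 3.999 eV.
Need n² > 204/3.999 = 51.01, i.e. n > 7.142.
The smallest integer satisfying this is n = 8.

n = 8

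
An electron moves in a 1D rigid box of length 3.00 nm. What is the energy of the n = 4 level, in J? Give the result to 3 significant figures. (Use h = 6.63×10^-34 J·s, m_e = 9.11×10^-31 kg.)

For an infinite well E_n = n²h²/(8m_eL²), so E_1 = h²/(8m_eL²) = (6.63×10^-34)²/(8·9.11×10^-31·(3.00×10^-9 m)²) = 6.702×10^-21 J.
Then E_4 = 4²·E_1 = 16·6.702×10^-21 J = 1.07×10^-19 J.

E_4 = 1.07×10^-19 J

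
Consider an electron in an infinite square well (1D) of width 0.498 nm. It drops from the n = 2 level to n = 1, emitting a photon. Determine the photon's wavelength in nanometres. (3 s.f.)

E_1 = h²/(8m_eL²) = 2.429×10^-19 J, so ΔE = (2² − 1²)E_1 = 7.287×10^-19 J.
λ = hc/ΔE = (6.626×10^-34·2.998×10^8)/7.287×10^-19 = 2.73×10^-7 m = 273 nm.

λ = 273 nm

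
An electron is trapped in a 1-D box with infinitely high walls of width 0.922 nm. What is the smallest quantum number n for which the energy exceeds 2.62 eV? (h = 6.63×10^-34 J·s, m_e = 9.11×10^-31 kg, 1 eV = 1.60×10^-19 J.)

E_1 = h²/(8m_eL²) = 7.095×10^-20 J = 0.4434 eV.
Need n² > 2.62/0.4434 = 5.909, i.e. n > 2.431.
The smallest integer satisfying this is n = 3.

n = 3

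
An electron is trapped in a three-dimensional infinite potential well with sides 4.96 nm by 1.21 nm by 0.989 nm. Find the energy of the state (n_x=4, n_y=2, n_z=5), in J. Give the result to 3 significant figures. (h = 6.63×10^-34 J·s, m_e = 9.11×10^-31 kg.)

For a 3D rectangular well E = (h²/8m_e)·Σ n_i²/L_i² = (6.63×10^-34)²/(8·9.11×10^-31) · [4²/(4.96 nm)² + 2²/(1.21 nm)² + 5²/(0.989 nm)²].
Evaluating gives E = 1.75×10^-18 J.

E = 1.75×10^-18 J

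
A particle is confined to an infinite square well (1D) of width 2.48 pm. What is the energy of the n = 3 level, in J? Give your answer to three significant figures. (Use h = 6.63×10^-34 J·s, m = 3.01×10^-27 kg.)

For an infinite well E_n = n²h²/(8mL²), so E_1 = h²/(8mL²) = (6.63×10^-34)²/(8·3.01×10^-27·(2.48×10^-12 m)²) = 2.968×10^-18 J.
Then E_3 = 3²·E_1 = 9·2.968×10^-18 J = 2.67×10^-17 J.

E_3 = 2.67×10^-17 J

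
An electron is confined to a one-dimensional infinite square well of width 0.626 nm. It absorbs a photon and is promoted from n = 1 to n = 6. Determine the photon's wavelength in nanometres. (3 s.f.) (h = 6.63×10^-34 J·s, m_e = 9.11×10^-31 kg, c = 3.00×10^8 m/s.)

λ = 36.9 nm

E_1 = h²/(8m_eL²) = 1.539×10^-19 J, so ΔE = (6² − 1²)E_1 = 5.386×10^-18 J.
λ = hc/ΔE = (6.63×10^-34·3.00×10^8)/5.386×10^-18 = 3.69×10^-8 m = 36.9 nm.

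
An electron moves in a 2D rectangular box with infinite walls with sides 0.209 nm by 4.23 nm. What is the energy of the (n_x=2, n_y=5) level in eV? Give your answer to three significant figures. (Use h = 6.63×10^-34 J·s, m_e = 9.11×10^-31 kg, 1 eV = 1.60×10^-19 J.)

E = 35.0 eV

For a 2D rectangular well E = (h²/8m_e)·Σ n_i²/L_i² = (6.63×10^-34)²/(8·9.11×10^-31) · [2²/(0.209 nm)² + 5²/(4.23 nm)²].
Evaluating gives E = 5.607×10^-18 J = 35.0 eV.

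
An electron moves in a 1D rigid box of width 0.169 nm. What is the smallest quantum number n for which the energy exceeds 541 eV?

n = 7

E_1 = h²/(8m_eL²) = 2.109×10^-18 J = 13.16 eV.
Need n² > 541/13.16 = 41.11, i.e. n > 6.412.
The smallest integer satisfying this is n = 7.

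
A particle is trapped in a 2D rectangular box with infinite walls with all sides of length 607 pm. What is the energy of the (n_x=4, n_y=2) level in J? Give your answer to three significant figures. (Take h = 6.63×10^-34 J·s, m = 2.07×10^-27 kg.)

For a 2D rectangular well E = (h²/8m)·Σ n_i²/L_i² = (6.63×10^-34)²/(8·2.07×10^-27) · [4²/(607 pm)² + 2²/(607 pm)²].
Evaluating gives E = 1.44×10^-21 J.

E = 1.44×10^-21 J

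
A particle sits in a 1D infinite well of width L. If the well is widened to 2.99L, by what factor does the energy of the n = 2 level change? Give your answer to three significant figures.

E_n ∝ 1/L², so the energy scales by 1/2.99² = 0.112.

0.112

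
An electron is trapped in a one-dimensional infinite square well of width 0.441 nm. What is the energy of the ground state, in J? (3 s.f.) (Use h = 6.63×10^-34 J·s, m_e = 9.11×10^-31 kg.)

For an infinite well E_n = n²h²/(8m_eL²), so E_1 = h²/(8m_eL²) = (6.63×10^-34)²/(8·9.11×10^-31·(4.41×10^-10 m)²) = 3.101×10^-19 J.

E_1 = 3.10×10^-19 J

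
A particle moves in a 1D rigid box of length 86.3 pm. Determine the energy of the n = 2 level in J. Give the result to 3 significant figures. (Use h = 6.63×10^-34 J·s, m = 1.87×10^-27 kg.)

For an infinite well E_n = n²h²/(8mL²), so E_1 = h²/(8mL²) = (6.63×10^-34)²/(8·1.87×10^-27·(8.63×10^-11 m)²) = 3.945×10^-21 J.
Then E_2 = 2²·E_1 = 4·3.945×10^-21 J = 1.58×10^-20 J.

E_2 = 1.58×10^-20 J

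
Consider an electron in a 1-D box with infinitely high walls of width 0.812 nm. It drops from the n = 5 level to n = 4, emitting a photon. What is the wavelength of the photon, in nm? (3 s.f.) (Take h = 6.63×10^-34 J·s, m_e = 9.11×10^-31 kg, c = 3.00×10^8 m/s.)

E_1 = h²/(8m_eL²) = 9.148×10^-20 J, so ΔE = (5² − 4²)E_1 = 8.233×10^-19 J.
λ = hc/ΔE = (6.63×10^-34·3.00×10^8)/8.233×10^-19 = 2.42×10^-7 m = 242 nm.

λ = 242 nm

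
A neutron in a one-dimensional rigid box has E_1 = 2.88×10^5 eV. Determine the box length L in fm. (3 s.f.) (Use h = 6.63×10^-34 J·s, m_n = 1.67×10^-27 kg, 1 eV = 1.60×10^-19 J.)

L = 26.7 fm

From E_n = n²h²/(8m_nL²), L = n·h/√(8m_nE_n).
E_1 = 2.88×10^5 eV = 4.608×10^-14 J, so L = 1·6.63×10^-34/√(8·1.67×10^-27·4.608×10^-14) = 2.67×10^-14 m = 26.7 fm.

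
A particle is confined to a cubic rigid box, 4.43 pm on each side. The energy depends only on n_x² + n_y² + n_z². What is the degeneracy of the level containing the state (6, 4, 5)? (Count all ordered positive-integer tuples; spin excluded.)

The level has n_x² + n_y² + n_z² = 77. The ordered positive-integer solutions are (2, 3, 8), (2, 8, 3), (3, 2, 8), (3, 8, 2), (4, 5, 6), (4, 6, 5), (5, 4, 6), (5, 6, 4), (6, 4, 5), (6, 5, 4), (8, 2, 3), (8, 3, 2).
That gives 12 states.

degeneracy = 12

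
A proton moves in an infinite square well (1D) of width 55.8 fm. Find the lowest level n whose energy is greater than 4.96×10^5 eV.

E_1 = h²/(8m_pL²) = 1.054×10^-14 J = 6.579×10^4 eV.
Need n² > 4.96×10^5/6.579×10^4 = 7.539, i.e. n > 2.746.
The smallest integer satisfying this is n = 3.

n = 3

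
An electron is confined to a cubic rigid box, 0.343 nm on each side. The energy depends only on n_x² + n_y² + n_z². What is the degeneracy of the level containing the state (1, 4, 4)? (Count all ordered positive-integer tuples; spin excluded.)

degeneracy = 6

The level has n_x² + n_y² + n_z² = 33. The ordered positive-integer solutions are (1, 4, 4), (2, 2, 5), (2, 5, 2), (4, 1, 4), (4, 4, 1), (5, 2, 2).
That gives 6 states.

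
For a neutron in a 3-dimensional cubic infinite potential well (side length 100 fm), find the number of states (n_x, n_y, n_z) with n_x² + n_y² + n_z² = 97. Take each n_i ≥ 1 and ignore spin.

degeneracy = 3

The level has n_x² + n_y² + n_z² = 97. The ordered positive-integer solutions are (5, 6, 6), (6, 5, 6), (6, 6, 5).
That gives 3 states.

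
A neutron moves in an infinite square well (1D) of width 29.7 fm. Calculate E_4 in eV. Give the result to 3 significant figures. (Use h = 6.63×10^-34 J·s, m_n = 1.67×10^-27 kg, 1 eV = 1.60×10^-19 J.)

E_4 = 3.73×10^6 eV

For an infinite well E_n = n²h²/(8m_nL²), so E_1 = h²/(8m_nL²) = (6.63×10^-34)²/(8·1.67×10^-27·(2.97×10^-14 m)²) = 3.730×10^-14 J.
Then E_4 = 4²·E_1 = 16·3.730×10^-14 J = 5.968×10^-13 J.
Converting, E_4 = 5.968×10^-13 J / (1.60×10^-19 J/eV) = 3.73×10^6 eV.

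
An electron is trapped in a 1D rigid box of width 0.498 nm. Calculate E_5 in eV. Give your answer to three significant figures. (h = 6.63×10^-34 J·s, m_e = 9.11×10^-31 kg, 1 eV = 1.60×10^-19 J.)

For an infinite well E_n = n²h²/(8m_eL²), so E_1 = h²/(8m_eL²) = (6.63×10^-34)²/(8·9.11×10^-31·(4.98×10^-10 m)²) = 2.432×10^-19 J.
Then E_5 = 5²·E_1 = 25·2.432×10^-19 J = 6.080×10^-18 J.
Converting, E_5 = 6.080×10^-18 J / (1.60×10^-19 J/eV) = 38.0 eV.

E_5 = 38.0 eV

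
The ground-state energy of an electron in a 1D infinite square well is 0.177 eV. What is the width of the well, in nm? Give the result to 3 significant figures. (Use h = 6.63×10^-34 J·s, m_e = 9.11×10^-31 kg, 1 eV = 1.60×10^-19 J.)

L = 1.46 nm

From E_n = n²h²/(8m_eL²), L = n·h/√(8m_eE_n).
E_1 = 0.177 eV = 2.832×10^-20 J, so L = 1·6.63×10^-34/√(8·9.11×10^-31·2.832×10^-20) = 1.46×10^-9 m = 1.46 nm.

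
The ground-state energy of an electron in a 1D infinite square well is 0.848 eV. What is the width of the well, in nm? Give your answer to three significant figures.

From E_n = n²h²/(8m_eL²), L = n·h/√(8m_eE_n).
E_1 = 0.848 eV = 1.358×10^-19 J, so L = 1·6.626×10^-34/√(8·9.109×10^-31·1.358×10^-19) = 6.66×10^-10 m = 0.666 nm.

L = 0.666 nm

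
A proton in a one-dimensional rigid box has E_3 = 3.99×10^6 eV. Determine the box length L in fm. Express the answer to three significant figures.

From E_n = n²h²/(8m_pL²), L = n·h/√(8m_pE_n).
E_3 = 3.99×10^6 eV = 6.392×10^-13 J, so L = 3·6.626×10^-34/√(8·1.673×10^-27·6.392×10^-13) = 2.15×10^-14 m = 21.5 fm.

L = 21.5 fm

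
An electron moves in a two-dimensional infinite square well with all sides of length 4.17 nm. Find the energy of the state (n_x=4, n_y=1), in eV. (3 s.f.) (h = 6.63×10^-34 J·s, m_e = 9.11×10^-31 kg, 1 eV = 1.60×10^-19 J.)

For a 2D rectangular well E = (h²/8m_e)·Σ n_i²/L_i² = (6.63×10^-34)²/(8·9.11×10^-31) · [4²/(4.17 nm)² + 1²/(4.17 nm)²].
Evaluating gives E = 5.897×10^-20 J = 0.369 eV.

E = 0.369 eV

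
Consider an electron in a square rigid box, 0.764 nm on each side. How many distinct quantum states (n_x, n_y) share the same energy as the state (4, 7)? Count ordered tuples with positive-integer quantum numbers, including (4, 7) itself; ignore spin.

The level has n_x² + n_y² = 65. The ordered positive-integer solutions are (1, 8), (4, 7), (7, 4), (8, 1).
That gives 4 states.

degeneracy = 4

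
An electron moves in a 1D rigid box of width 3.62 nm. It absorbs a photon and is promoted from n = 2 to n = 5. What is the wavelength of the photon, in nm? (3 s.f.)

λ = 2.06×10^3 nm

E_1 = h²/(8m_eL²) = 4.598×10^-21 J, so ΔE = (5² − 2²)E_1 = 9.656×10^-20 J.
λ = hc/ΔE = (6.626×10^-34·2.998×10^8)/9.656×10^-20 = 2.06×10^-6 m = 2.06×10^3 nm.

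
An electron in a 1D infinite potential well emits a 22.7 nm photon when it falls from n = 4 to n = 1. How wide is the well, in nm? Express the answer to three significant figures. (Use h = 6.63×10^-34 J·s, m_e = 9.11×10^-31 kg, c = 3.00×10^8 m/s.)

The photon carries ΔE = hc/λ = 6.63×10^-34·3.00×10^8/2.27×10^-8 m = 8.762×10^-18 J.
Since ΔE = (4² − 1²)E_1, E_1 = 5.841×10^-19 J, and L = h/√(8m_eE_1) = 3.21×10^-10 m = 0.321 nm.

L = 0.321 nm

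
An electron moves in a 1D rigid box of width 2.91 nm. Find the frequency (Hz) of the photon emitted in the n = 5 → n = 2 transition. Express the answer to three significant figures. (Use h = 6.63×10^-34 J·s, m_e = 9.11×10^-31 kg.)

E_1 = h²/(8m_eL²) = 7.123×10^-21 J and ΔE = (5² − 2²)E_1 = 1.496×10^-19 J.
f = ΔE/h = 1.496×10^-19/6.63×10^-34 = 2.26×10^14 Hz.

f = 2.26×10^14 Hz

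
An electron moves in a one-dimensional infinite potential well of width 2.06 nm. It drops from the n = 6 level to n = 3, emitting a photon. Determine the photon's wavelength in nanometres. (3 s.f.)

λ = 518 nm

E_1 = h²/(8m_eL²) = 1.420×10^-20 J, so ΔE = (6² − 3²)E_1 = 3.834×10^-19 J.
λ = hc/ΔE = (6.626×10^-34·2.998×10^8)/3.834×10^-19 = 5.18×10^-7 m = 518 nm.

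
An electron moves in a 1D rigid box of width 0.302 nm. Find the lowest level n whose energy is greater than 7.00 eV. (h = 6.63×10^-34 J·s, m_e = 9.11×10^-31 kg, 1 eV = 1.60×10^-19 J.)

n = 2

E_1 = h²/(8m_eL²) = 6.613×10^-19 J = 4.133 eV.
Need n² > 7.00/4.133 = 1.694, i.e. n > 1.302.
The smallest integer satisfying this is n = 2.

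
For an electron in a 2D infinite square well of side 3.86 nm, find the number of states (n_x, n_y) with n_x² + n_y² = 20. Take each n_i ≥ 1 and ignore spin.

degeneracy = 2

The level has n_x² + n_y² = 20. The ordered positive-integer solutions are (2, 4), (4, 2).
That gives 2 states.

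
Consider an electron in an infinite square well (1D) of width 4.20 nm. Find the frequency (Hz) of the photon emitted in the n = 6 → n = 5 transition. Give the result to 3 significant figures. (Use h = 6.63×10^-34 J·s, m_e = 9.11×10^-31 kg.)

f = 5.67×10^13 Hz

E_1 = h²/(8m_eL²) = 3.419×10^-21 J and ΔE = (6² − 5²)E_1 = 3.761×10^-20 J.
f = ΔE/h = 3.761×10^-20/6.63×10^-34 = 5.67×10^13 Hz.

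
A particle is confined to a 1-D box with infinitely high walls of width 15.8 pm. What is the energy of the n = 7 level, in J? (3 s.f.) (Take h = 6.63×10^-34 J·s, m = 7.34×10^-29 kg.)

E_7 = 1.47×10^-16 J

For an infinite well E_n = n²h²/(8mL²), so E_1 = h²/(8mL²) = (6.63×10^-34)²/(8·7.34×10^-29·(1.58×10^-11 m)²) = 2.999×10^-18 J.
Then E_7 = 7²·E_1 = 49·2.999×10^-18 J = 1.47×10^-16 J.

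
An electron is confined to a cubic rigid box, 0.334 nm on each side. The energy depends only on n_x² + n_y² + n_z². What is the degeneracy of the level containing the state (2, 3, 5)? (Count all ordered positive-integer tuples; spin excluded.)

degeneracy = 9

The level has n_x² + n_y² + n_z² = 38. The ordered positive-integer solutions are (1, 1, 6), (1, 6, 1), (2, 3, 5), (2, 5, 3), (3, 2, 5), (3, 5, 2), (5, 2, 3), (5, 3, 2), (6, 1, 1).
That gives 9 states.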